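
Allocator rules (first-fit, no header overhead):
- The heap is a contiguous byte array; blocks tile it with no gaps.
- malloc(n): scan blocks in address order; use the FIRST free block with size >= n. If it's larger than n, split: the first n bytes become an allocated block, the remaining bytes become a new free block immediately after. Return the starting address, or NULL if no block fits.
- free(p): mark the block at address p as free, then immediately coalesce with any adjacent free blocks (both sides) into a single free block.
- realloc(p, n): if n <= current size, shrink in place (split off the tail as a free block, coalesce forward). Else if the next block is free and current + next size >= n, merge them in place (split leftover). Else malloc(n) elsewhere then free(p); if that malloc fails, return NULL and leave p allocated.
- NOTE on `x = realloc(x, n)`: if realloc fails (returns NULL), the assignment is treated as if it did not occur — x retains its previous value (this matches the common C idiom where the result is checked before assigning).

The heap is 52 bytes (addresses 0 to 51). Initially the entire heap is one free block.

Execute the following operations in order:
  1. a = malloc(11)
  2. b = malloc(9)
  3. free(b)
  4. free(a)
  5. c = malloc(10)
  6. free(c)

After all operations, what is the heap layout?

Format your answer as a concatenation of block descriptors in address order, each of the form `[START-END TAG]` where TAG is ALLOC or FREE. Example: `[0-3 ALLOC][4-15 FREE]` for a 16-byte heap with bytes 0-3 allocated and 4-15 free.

Answer: [0-51 FREE]

Derivation:
Op 1: a = malloc(11) -> a = 0; heap: [0-10 ALLOC][11-51 FREE]
Op 2: b = malloc(9) -> b = 11; heap: [0-10 ALLOC][11-19 ALLOC][20-51 FREE]
Op 3: free(b) -> (freed b); heap: [0-10 ALLOC][11-51 FREE]
Op 4: free(a) -> (freed a); heap: [0-51 FREE]
Op 5: c = malloc(10) -> c = 0; heap: [0-9 ALLOC][10-51 FREE]
Op 6: free(c) -> (freed c); heap: [0-51 FREE]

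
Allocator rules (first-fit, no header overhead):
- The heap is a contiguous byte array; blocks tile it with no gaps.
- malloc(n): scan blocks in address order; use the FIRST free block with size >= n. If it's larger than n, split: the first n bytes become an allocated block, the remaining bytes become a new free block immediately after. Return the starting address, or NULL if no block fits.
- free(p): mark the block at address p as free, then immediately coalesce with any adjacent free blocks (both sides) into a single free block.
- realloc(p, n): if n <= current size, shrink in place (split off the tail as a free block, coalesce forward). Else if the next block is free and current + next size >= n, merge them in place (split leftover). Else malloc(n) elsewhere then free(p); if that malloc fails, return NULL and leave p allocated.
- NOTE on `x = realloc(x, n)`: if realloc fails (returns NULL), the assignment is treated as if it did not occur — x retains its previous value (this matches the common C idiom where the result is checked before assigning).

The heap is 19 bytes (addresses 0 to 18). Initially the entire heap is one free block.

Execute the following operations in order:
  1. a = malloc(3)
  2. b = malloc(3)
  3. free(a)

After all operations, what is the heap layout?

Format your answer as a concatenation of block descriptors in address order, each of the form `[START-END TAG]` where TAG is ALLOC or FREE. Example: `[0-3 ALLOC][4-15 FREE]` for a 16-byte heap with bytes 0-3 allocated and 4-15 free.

Op 1: a = malloc(3) -> a = 0; heap: [0-2 ALLOC][3-18 FREE]
Op 2: b = malloc(3) -> b = 3; heap: [0-2 ALLOC][3-5 ALLOC][6-18 FREE]
Op 3: free(a) -> (freed a); heap: [0-2 FREE][3-5 ALLOC][6-18 FREE]

Answer: [0-2 FREE][3-5 ALLOC][6-18 FREE]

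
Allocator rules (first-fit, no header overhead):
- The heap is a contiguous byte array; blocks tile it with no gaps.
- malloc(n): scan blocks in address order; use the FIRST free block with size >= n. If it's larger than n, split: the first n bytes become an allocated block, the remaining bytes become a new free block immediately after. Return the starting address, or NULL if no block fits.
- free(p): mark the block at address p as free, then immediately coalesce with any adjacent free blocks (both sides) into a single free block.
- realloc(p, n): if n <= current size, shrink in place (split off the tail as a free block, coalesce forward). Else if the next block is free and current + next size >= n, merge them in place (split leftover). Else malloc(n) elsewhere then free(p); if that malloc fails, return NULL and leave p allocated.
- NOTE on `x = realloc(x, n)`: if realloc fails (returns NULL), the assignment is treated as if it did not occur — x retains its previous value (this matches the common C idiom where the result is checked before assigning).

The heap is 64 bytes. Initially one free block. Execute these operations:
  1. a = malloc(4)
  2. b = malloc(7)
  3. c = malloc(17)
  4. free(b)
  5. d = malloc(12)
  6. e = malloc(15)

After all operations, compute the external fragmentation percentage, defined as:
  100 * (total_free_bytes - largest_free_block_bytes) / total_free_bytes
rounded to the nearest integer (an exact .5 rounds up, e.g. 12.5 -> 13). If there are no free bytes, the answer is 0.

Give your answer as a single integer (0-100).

Answer: 44

Derivation:
Op 1: a = malloc(4) -> a = 0; heap: [0-3 ALLOC][4-63 FREE]
Op 2: b = malloc(7) -> b = 4; heap: [0-3 ALLOC][4-10 ALLOC][11-63 FREE]
Op 3: c = malloc(17) -> c = 11; heap: [0-3 ALLOC][4-10 ALLOC][11-27 ALLOC][28-63 FREE]
Op 4: free(b) -> (freed b); heap: [0-3 ALLOC][4-10 FREE][11-27 ALLOC][28-63 FREE]
Op 5: d = malloc(12) -> d = 28; heap: [0-3 ALLOC][4-10 FREE][11-27 ALLOC][28-39 ALLOC][40-63 FREE]
Op 6: e = malloc(15) -> e = 40; heap: [0-3 ALLOC][4-10 FREE][11-27 ALLOC][28-39 ALLOC][40-54 ALLOC][55-63 FREE]
Free blocks: [7 9] total_free=16 largest=9 -> 100*(16-9)/16 = 700/16 = 43.75 -> rounds to 44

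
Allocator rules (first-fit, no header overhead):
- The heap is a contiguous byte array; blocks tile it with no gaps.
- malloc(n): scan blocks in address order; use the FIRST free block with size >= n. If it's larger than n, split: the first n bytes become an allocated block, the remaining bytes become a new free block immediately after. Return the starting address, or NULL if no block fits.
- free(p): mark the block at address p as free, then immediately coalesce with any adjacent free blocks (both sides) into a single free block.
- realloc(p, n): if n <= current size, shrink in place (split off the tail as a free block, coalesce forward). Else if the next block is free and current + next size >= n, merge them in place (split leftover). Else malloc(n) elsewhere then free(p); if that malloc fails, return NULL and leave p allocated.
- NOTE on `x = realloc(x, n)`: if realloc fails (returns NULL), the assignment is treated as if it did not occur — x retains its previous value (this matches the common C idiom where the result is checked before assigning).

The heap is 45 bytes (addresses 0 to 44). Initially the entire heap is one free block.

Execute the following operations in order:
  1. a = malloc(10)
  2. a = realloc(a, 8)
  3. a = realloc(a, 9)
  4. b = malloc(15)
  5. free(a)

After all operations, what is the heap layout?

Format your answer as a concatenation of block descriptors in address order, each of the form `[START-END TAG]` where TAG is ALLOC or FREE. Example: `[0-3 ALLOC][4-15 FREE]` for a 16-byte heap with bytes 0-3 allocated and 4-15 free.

Answer: [0-8 FREE][9-23 ALLOC][24-44 FREE]

Derivation:
Op 1: a = malloc(10) -> a = 0; heap: [0-9 ALLOC][10-44 FREE]
Op 2: a = realloc(a, 8) -> a = 0; heap: [0-7 ALLOC][8-44 FREE]
Op 3: a = realloc(a, 9) -> a = 0; heap: [0-8 ALLOC][9-44 FREE]
Op 4: b = malloc(15) -> b = 9; heap: [0-8 ALLOC][9-23 ALLOC][24-44 FREE]
Op 5: free(a) -> (freed a); heap: [0-8 FREE][9-23 ALLOC][24-44 FREE]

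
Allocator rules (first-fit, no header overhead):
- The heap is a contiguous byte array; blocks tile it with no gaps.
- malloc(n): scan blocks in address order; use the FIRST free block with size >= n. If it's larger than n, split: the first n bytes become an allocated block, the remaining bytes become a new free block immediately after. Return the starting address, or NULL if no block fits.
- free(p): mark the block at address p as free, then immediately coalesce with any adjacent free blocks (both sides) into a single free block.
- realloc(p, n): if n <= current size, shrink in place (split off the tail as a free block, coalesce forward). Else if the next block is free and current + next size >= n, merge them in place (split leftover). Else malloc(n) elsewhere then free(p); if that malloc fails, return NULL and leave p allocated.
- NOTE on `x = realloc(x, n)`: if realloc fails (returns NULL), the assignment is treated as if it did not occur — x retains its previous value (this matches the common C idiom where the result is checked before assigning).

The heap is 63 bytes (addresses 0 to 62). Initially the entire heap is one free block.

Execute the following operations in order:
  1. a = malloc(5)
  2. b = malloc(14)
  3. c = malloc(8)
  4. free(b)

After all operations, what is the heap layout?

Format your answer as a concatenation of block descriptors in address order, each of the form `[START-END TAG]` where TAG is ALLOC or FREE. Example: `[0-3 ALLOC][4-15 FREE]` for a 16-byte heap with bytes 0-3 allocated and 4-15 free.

Answer: [0-4 ALLOC][5-18 FREE][19-26 ALLOC][27-62 FREE]

Derivation:
Op 1: a = malloc(5) -> a = 0; heap: [0-4 ALLOC][5-62 FREE]
Op 2: b = malloc(14) -> b = 5; heap: [0-4 ALLOC][5-18 ALLOC][19-62 FREE]
Op 3: c = malloc(8) -> c = 19; heap: [0-4 ALLOC][5-18 ALLOC][19-26 ALLOC][27-62 FREE]
Op 4: free(b) -> (freed b); heap: [0-4 ALLOC][5-18 FREE][19-26 ALLOC][27-62 FREE]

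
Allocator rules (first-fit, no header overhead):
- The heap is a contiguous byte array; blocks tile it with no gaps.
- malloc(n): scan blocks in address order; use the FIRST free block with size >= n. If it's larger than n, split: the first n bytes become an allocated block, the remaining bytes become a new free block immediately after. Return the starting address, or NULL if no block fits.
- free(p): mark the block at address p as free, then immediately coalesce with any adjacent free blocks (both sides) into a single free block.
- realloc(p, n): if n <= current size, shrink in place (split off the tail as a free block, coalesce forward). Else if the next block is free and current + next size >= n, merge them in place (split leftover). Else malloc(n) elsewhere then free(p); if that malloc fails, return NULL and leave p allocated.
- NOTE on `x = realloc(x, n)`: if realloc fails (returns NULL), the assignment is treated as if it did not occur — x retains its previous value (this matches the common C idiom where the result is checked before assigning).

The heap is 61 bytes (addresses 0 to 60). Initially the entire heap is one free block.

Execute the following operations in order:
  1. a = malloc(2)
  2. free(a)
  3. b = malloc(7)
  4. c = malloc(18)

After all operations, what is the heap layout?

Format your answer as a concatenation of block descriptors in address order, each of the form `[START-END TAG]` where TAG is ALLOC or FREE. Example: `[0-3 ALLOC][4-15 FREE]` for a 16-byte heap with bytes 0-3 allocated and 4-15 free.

Answer: [0-6 ALLOC][7-24 ALLOC][25-60 FREE]

Derivation:
Op 1: a = malloc(2) -> a = 0; heap: [0-1 ALLOC][2-60 FREE]
Op 2: free(a) -> (freed a); heap: [0-60 FREE]
Op 3: b = malloc(7) -> b = 0; heap: [0-6 ALLOC][7-60 FREE]
Op 4: c = malloc(18) -> c = 7; heap: [0-6 ALLOC][7-24 ALLOC][25-60 FREE]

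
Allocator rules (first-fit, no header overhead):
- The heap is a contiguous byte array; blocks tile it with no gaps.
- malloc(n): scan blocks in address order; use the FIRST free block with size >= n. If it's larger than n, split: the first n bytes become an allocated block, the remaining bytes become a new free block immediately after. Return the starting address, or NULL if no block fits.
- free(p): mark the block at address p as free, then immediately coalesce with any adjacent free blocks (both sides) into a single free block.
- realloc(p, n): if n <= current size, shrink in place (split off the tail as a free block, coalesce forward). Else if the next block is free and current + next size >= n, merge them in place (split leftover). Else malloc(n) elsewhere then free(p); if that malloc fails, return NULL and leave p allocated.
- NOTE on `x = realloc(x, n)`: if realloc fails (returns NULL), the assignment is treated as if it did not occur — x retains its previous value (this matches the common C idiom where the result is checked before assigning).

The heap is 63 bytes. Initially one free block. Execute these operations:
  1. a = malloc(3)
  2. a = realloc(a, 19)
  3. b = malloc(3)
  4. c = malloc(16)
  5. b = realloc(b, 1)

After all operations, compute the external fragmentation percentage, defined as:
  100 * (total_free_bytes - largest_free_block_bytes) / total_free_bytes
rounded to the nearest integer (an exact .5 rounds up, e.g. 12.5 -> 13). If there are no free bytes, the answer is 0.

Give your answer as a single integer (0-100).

Answer: 7

Derivation:
Op 1: a = malloc(3) -> a = 0; heap: [0-2 ALLOC][3-62 FREE]
Op 2: a = realloc(a, 19) -> a = 0; heap: [0-18 ALLOC][19-62 FREE]
Op 3: b = malloc(3) -> b = 19; heap: [0-18 ALLOC][19-21 ALLOC][22-62 FREE]
Op 4: c = malloc(16) -> c = 22; heap: [0-18 ALLOC][19-21 ALLOC][22-37 ALLOC][38-62 FREE]
Op 5: b = realloc(b, 1) -> b = 19; heap: [0-18 ALLOC][19-19 ALLOC][20-21 FREE][22-37 ALLOC][38-62 FREE]
Free blocks: [2 25] total_free=27 largest=25 -> 100*(27-25)/27 = 200/27 ≈ 7.407 -> rounds to 7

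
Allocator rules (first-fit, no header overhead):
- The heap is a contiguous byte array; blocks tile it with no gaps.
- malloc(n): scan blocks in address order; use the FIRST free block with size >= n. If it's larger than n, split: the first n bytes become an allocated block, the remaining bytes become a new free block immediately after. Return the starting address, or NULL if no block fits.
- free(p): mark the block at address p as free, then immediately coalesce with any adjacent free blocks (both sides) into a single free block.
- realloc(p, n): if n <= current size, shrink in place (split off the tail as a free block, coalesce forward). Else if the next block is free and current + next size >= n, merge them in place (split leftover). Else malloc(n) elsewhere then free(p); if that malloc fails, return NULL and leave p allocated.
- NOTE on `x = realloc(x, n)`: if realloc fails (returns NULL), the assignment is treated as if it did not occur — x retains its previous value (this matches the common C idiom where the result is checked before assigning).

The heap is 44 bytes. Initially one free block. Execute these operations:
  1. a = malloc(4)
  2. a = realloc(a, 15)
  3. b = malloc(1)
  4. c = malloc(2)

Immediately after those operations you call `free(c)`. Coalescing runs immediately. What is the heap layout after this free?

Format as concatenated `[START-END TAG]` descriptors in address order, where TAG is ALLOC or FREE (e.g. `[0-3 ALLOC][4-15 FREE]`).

Answer: [0-14 ALLOC][15-15 ALLOC][16-43 FREE]

Derivation:
Op 1: a = malloc(4) -> a = 0; heap: [0-3 ALLOC][4-43 FREE]
Op 2: a = realloc(a, 15) -> a = 0; heap: [0-14 ALLOC][15-43 FREE]
Op 3: b = malloc(1) -> b = 15; heap: [0-14 ALLOC][15-15 ALLOC][16-43 FREE]
Op 4: c = malloc(2) -> c = 16; heap: [0-14 ALLOC][15-15 ALLOC][16-17 ALLOC][18-43 FREE]
free(c): c = 16 -> block [16-17 ALLOC]; mark free, coalesce with adjacent free neighbors -> [0-14 ALLOC][15-15 ALLOC][16-43 FREE]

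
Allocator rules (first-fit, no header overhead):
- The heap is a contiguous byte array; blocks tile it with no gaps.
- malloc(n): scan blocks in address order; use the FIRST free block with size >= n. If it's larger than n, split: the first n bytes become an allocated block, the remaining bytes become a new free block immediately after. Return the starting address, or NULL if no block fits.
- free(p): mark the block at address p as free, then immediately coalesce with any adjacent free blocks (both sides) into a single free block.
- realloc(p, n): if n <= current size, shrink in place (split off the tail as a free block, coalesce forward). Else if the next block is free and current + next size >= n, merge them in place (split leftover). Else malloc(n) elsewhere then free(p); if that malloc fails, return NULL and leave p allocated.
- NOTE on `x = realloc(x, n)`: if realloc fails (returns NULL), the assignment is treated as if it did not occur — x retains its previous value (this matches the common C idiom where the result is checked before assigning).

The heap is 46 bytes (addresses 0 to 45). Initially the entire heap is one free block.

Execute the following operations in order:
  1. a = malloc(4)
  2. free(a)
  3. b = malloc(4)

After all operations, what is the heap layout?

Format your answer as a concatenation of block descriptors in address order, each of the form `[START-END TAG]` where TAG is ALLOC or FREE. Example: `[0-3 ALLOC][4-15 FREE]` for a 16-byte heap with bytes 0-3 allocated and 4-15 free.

Answer: [0-3 ALLOC][4-45 FREE]

Derivation:
Op 1: a = malloc(4) -> a = 0; heap: [0-3 ALLOC][4-45 FREE]
Op 2: free(a) -> (freed a); heap: [0-45 FREE]
Op 3: b = malloc(4) -> b = 0; heap: [0-3 ALLOC][4-45 FREE]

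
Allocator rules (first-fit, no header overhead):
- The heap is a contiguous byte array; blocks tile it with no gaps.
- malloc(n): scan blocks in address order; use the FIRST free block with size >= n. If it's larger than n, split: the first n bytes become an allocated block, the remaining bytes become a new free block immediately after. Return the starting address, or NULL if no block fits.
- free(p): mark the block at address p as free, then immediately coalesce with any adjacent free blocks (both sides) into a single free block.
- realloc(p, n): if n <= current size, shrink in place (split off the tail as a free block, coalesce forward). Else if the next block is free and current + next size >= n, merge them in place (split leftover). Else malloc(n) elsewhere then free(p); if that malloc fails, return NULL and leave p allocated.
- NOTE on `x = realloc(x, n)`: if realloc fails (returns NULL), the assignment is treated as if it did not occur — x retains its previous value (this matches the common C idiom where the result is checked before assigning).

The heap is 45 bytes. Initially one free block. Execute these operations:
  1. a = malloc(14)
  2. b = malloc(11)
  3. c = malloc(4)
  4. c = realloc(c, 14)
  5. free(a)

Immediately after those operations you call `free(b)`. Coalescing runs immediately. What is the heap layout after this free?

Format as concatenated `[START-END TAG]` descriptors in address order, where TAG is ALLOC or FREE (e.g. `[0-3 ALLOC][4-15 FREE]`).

Answer: [0-24 FREE][25-38 ALLOC][39-44 FREE]

Derivation:
Op 1: a = malloc(14) -> a = 0; heap: [0-13 ALLOC][14-44 FREE]
Op 2: b = malloc(11) -> b = 14; heap: [0-13 ALLOC][14-24 ALLOC][25-44 FREE]
Op 3: c = malloc(4) -> c = 25; heap: [0-13 ALLOC][14-24 ALLOC][25-28 ALLOC][29-44 FREE]
Op 4: c = realloc(c, 14) -> c = 25; heap: [0-13 ALLOC][14-24 ALLOC][25-38 ALLOC][39-44 FREE]
Op 5: free(a) -> (freed a); heap: [0-13 FREE][14-24 ALLOC][25-38 ALLOC][39-44 FREE]
free(b): b = 14 -> block [14-24 ALLOC]; mark free, coalesce with adjacent free neighbors -> [0-24 FREE][25-38 ALLOC][39-44 FREE]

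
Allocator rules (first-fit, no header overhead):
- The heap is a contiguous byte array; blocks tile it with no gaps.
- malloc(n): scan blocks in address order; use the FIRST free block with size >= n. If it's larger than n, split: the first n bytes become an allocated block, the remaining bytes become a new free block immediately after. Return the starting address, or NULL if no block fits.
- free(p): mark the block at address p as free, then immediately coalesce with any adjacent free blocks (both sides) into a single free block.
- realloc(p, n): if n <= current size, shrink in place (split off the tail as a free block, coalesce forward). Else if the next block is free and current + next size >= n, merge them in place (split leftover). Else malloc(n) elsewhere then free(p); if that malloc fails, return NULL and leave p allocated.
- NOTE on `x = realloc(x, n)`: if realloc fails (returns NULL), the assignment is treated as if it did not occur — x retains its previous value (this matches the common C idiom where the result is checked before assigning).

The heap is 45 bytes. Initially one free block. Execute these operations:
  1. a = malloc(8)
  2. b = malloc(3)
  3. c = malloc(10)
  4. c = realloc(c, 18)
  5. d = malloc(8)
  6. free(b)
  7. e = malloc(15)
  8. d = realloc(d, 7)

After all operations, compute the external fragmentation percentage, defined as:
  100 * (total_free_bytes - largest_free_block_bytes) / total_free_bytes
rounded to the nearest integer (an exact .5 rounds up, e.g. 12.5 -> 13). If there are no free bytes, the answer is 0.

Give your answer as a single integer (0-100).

Op 1: a = malloc(8) -> a = 0; heap: [0-7 ALLOC][8-44 FREE]
Op 2: b = malloc(3) -> b = 8; heap: [0-7 ALLOC][8-10 ALLOC][11-44 FREE]
Op 3: c = malloc(10) -> c = 11; heap: [0-7 ALLOC][8-10 ALLOC][11-20 ALLOC][21-44 FREE]
Op 4: c = realloc(c, 18) -> c = 11; heap: [0-7 ALLOC][8-10 ALLOC][11-28 ALLOC][29-44 FREE]
Op 5: d = malloc(8) -> d = 29; heap: [0-7 ALLOC][8-10 ALLOC][11-28 ALLOC][29-36 ALLOC][37-44 FREE]
Op 6: free(b) -> (freed b); heap: [0-7 ALLOC][8-10 FREE][11-28 ALLOC][29-36 ALLOC][37-44 FREE]
Op 7: e = malloc(15) -> e = NULL; heap: [0-7 ALLOC][8-10 FREE][11-28 ALLOC][29-36 ALLOC][37-44 FREE]
Op 8: d = realloc(d, 7) -> d = 29; heap: [0-7 ALLOC][8-10 FREE][11-28 ALLOC][29-35 ALLOC][36-44 FREE]
Free blocks: [3 9] total_free=12 largest=9 -> 100*(12-9)/12 = 300/12 = 25

Answer: 25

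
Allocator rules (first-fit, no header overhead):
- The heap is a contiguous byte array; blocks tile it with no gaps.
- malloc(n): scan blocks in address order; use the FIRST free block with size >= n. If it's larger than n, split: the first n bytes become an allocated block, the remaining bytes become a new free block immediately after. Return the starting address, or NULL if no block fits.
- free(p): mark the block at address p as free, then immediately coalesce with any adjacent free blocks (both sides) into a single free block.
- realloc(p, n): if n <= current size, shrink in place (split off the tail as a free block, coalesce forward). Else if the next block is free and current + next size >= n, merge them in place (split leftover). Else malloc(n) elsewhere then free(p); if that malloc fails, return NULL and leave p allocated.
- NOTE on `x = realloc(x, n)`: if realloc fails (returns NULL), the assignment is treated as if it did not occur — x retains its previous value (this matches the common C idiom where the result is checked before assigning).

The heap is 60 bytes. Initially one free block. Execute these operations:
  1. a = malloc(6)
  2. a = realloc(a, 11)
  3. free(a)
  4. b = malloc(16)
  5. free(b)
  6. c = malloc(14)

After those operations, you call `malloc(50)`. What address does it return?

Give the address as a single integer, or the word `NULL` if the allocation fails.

Answer: NULL

Derivation:
Op 1: a = malloc(6) -> a = 0; heap: [0-5 ALLOC][6-59 FREE]
Op 2: a = realloc(a, 11) -> a = 0; heap: [0-10 ALLOC][11-59 FREE]
Op 3: free(a) -> (freed a); heap: [0-59 FREE]
Op 4: b = malloc(16) -> b = 0; heap: [0-15 ALLOC][16-59 FREE]
Op 5: free(b) -> (freed b); heap: [0-59 FREE]
Op 6: c = malloc(14) -> c = 0; heap: [0-13 ALLOC][14-59 FREE]
malloc(50): first-fit scan over [0-13 ALLOC][14-59 FREE] -> NULL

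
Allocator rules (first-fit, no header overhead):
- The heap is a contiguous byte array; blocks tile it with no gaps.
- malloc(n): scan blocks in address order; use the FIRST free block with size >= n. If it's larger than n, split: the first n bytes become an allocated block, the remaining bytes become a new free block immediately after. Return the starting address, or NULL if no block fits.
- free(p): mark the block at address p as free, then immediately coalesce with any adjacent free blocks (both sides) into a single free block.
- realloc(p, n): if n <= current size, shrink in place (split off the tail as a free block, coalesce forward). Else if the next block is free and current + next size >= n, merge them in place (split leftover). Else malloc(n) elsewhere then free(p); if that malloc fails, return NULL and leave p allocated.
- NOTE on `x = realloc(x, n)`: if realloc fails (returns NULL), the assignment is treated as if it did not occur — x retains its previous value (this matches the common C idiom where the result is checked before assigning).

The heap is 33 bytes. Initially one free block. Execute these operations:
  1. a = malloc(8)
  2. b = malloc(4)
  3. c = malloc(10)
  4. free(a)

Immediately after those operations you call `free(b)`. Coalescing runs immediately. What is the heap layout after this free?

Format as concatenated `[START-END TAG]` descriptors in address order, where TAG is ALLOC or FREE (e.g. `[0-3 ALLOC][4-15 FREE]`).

Op 1: a = malloc(8) -> a = 0; heap: [0-7 ALLOC][8-32 FREE]
Op 2: b = malloc(4) -> b = 8; heap: [0-7 ALLOC][8-11 ALLOC][12-32 FREE]
Op 3: c = malloc(10) -> c = 12; heap: [0-7 ALLOC][8-11 ALLOC][12-21 ALLOC][22-32 FREE]
Op 4: free(a) -> (freed a); heap: [0-7 FREE][8-11 ALLOC][12-21 ALLOC][22-32 FREE]
free(b): b = 8 -> block [8-11 ALLOC]; mark free, coalesce with adjacent free neighbors -> [0-11 FREE][12-21 ALLOC][22-32 FREE]

Answer: [0-11 FREE][12-21 ALLOC][22-32 FREE]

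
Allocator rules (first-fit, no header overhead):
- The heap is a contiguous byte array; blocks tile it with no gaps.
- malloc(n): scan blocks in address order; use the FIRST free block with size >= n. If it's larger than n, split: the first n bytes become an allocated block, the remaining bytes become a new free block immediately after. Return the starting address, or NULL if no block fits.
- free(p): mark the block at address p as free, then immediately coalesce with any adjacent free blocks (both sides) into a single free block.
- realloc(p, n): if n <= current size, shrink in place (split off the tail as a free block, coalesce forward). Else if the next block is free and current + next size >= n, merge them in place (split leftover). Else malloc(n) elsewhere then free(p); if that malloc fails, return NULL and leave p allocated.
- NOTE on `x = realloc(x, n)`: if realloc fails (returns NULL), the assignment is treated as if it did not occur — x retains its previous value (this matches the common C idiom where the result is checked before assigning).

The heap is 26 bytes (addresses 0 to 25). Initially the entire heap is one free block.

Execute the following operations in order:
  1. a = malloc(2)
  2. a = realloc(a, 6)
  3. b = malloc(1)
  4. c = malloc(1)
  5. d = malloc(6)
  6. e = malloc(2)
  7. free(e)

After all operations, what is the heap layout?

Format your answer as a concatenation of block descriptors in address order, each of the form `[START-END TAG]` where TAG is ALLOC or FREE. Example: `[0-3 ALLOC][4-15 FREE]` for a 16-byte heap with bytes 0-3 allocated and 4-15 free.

Op 1: a = malloc(2) -> a = 0; heap: [0-1 ALLOC][2-25 FREE]
Op 2: a = realloc(a, 6) -> a = 0; heap: [0-5 ALLOC][6-25 FREE]
Op 3: b = malloc(1) -> b = 6; heap: [0-5 ALLOC][6-6 ALLOC][7-25 FREE]
Op 4: c = malloc(1) -> c = 7; heap: [0-5 ALLOC][6-6 ALLOC][7-7 ALLOC][8-25 FREE]
Op 5: d = malloc(6) -> d = 8; heap: [0-5 ALLOC][6-6 ALLOC][7-7 ALLOC][8-13 ALLOC][14-25 FREE]
Op 6: e = malloc(2) -> e = 14; heap: [0-5 ALLOC][6-6 ALLOC][7-7 ALLOC][8-13 ALLOC][14-15 ALLOC][16-25 FREE]
Op 7: free(e) -> (freed e); heap: [0-5 ALLOC][6-6 ALLOC][7-7 ALLOC][8-13 ALLOC][14-25 FREE]

Answer: [0-5 ALLOC][6-6 ALLOC][7-7 ALLOC][8-13 ALLOC][14-25 FREE]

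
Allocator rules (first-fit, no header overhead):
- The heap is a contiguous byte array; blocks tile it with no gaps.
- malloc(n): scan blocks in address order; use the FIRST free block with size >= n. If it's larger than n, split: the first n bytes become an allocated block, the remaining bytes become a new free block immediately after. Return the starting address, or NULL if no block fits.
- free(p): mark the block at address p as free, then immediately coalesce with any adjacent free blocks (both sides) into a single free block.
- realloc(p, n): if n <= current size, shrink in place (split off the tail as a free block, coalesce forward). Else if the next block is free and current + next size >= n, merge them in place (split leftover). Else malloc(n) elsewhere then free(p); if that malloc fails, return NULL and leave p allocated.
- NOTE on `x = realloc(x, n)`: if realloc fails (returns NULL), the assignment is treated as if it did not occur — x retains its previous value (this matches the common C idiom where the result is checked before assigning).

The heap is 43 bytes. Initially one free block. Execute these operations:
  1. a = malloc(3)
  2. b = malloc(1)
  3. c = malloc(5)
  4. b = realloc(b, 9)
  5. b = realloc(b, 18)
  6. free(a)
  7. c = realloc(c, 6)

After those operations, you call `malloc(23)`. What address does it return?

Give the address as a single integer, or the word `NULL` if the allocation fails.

Op 1: a = malloc(3) -> a = 0; heap: [0-2 ALLOC][3-42 FREE]
Op 2: b = malloc(1) -> b = 3; heap: [0-2 ALLOC][3-3 ALLOC][4-42 FREE]
Op 3: c = malloc(5) -> c = 4; heap: [0-2 ALLOC][3-3 ALLOC][4-8 ALLOC][9-42 FREE]
Op 4: b = realloc(b, 9) -> b = 9; heap: [0-2 ALLOC][3-3 FREE][4-8 ALLOC][9-17 ALLOC][18-42 FREE]
Op 5: b = realloc(b, 18) -> b = 9; heap: [0-2 ALLOC][3-3 FREE][4-8 ALLOC][9-26 ALLOC][27-42 FREE]
Op 6: free(a) -> (freed a); heap: [0-3 FREE][4-8 ALLOC][9-26 ALLOC][27-42 FREE]
Op 7: c = realloc(c, 6) -> c = 27; heap: [0-8 FREE][9-26 ALLOC][27-32 ALLOC][33-42 FREE]
malloc(23): first-fit scan over [0-8 FREE][9-26 ALLOC][27-32 ALLOC][33-42 FREE] -> NULL

Answer: NULL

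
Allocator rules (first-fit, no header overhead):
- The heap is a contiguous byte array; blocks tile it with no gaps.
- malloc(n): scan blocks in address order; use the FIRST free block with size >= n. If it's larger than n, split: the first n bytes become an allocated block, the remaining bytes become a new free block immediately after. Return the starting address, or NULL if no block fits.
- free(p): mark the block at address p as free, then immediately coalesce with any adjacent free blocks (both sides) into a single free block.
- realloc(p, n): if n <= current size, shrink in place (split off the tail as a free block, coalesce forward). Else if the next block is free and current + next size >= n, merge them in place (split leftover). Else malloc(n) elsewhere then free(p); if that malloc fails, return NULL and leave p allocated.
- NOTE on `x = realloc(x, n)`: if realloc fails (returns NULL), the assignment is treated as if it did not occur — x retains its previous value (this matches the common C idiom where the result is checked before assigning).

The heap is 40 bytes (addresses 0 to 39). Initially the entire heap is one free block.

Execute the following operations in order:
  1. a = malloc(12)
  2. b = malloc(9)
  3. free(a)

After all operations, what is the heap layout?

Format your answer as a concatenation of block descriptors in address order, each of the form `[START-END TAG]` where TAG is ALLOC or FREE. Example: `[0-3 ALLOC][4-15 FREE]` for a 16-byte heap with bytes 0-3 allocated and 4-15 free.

Answer: [0-11 FREE][12-20 ALLOC][21-39 FREE]

Derivation:
Op 1: a = malloc(12) -> a = 0; heap: [0-11 ALLOC][12-39 FREE]
Op 2: b = malloc(9) -> b = 12; heap: [0-11 ALLOC][12-20 ALLOC][21-39 FREE]
Op 3: free(a) -> (freed a); heap: [0-11 FREE][12-20 ALLOC][21-39 FREE]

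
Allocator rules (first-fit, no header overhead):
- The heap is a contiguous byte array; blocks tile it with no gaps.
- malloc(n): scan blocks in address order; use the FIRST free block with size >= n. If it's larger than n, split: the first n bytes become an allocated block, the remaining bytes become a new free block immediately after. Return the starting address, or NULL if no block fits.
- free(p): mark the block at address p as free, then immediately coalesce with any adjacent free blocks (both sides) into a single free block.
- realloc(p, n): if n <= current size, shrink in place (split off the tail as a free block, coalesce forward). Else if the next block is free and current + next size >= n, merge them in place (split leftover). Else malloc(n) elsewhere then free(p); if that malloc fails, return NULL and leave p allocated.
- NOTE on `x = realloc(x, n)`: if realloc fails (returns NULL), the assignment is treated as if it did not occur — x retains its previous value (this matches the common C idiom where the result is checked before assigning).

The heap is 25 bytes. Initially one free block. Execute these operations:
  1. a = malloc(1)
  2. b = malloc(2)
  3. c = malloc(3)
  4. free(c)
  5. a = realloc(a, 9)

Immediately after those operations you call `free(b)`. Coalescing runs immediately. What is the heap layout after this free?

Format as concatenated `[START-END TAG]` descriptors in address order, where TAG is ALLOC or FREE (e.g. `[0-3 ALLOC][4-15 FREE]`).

Answer: [0-2 FREE][3-11 ALLOC][12-24 FREE]

Derivation:
Op 1: a = malloc(1) -> a = 0; heap: [0-0 ALLOC][1-24 FREE]
Op 2: b = malloc(2) -> b = 1; heap: [0-0 ALLOC][1-2 ALLOC][3-24 FREE]
Op 3: c = malloc(3) -> c = 3; heap: [0-0 ALLOC][1-2 ALLOC][3-5 ALLOC][6-24 FREE]
Op 4: free(c) -> (freed c); heap: [0-0 ALLOC][1-2 ALLOC][3-24 FREE]
Op 5: a = realloc(a, 9) -> a = 3; heap: [0-0 FREE][1-2 ALLOC][3-11 ALLOC][12-24 FREE]
free(b): b = 1 -> block [1-2 ALLOC]; mark free, coalesce with adjacent free neighbors -> [0-2 FREE][3-11 ALLOC][12-24 FREE]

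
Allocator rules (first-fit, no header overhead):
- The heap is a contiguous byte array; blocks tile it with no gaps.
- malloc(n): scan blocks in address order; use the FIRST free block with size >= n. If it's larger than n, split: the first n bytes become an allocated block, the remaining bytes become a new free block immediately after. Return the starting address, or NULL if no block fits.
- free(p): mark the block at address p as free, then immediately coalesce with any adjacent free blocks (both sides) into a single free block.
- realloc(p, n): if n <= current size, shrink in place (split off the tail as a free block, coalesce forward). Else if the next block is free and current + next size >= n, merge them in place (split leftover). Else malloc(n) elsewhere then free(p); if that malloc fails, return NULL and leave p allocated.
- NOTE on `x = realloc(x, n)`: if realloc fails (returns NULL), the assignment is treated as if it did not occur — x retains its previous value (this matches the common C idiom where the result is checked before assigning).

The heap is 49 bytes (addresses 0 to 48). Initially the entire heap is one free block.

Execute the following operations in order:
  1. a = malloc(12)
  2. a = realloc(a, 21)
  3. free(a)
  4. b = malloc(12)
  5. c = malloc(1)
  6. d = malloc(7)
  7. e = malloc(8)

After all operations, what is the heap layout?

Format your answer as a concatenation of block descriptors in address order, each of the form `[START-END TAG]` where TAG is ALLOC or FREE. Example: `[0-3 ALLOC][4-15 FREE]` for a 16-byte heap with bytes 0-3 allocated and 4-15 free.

Answer: [0-11 ALLOC][12-12 ALLOC][13-19 ALLOC][20-27 ALLOC][28-48 FREE]

Derivation:
Op 1: a = malloc(12) -> a = 0; heap: [0-11 ALLOC][12-48 FREE]
Op 2: a = realloc(a, 21) -> a = 0; heap: [0-20 ALLOC][21-48 FREE]
Op 3: free(a) -> (freed a); heap: [0-48 FREE]
Op 4: b = malloc(12) -> b = 0; heap: [0-11 ALLOC][12-48 FREE]
Op 5: c = malloc(1) -> c = 12; heap: [0-11 ALLOC][12-12 ALLOC][13-48 FREE]
Op 6: d = malloc(7) -> d = 13; heap: [0-11 ALLOC][12-12 ALLOC][13-19 ALLOC][20-48 FREE]
Op 7: e = malloc(8) -> e = 20; heap: [0-11 ALLOC][12-12 ALLOC][13-19 ALLOC][20-27 ALLOC][28-48 FREE]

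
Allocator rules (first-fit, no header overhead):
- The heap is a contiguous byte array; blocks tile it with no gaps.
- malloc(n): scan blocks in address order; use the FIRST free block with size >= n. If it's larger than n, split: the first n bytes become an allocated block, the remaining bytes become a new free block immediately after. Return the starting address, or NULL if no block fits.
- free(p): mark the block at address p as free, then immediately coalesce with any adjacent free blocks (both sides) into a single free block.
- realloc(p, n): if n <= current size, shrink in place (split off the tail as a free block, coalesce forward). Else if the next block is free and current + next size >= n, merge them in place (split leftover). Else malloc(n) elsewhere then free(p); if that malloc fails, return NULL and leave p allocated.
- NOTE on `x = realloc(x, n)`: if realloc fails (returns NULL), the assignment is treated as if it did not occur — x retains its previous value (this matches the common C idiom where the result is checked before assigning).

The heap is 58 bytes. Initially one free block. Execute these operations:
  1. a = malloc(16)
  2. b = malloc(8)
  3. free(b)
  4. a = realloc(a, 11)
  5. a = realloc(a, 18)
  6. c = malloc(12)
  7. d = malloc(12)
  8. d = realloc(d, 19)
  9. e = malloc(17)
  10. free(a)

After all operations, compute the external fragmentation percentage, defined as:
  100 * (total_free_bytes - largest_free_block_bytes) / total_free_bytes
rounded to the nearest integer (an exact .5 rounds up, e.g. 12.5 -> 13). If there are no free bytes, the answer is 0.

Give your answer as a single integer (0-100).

Answer: 33

Derivation:
Op 1: a = malloc(16) -> a = 0; heap: [0-15 ALLOC][16-57 FREE]
Op 2: b = malloc(8) -> b = 16; heap: [0-15 ALLOC][16-23 ALLOC][24-57 FREE]
Op 3: free(b) -> (freed b); heap: [0-15 ALLOC][16-57 FREE]
Op 4: a = realloc(a, 11) -> a = 0; heap: [0-10 ALLOC][11-57 FREE]
Op 5: a = realloc(a, 18) -> a = 0; heap: [0-17 ALLOC][18-57 FREE]
Op 6: c = malloc(12) -> c = 18; heap: [0-17 ALLOC][18-29 ALLOC][30-57 FREE]
Op 7: d = malloc(12) -> d = 30; heap: [0-17 ALLOC][18-29 ALLOC][30-41 ALLOC][42-57 FREE]
Op 8: d = realloc(d, 19) -> d = 30; heap: [0-17 ALLOC][18-29 ALLOC][30-48 ALLOC][49-57 FREE]
Op 9: e = malloc(17) -> e = NULL; heap: [0-17 ALLOC][18-29 ALLOC][30-48 ALLOC][49-57 FREE]
Op 10: free(a) -> (freed a); heap: [0-17 FREE][18-29 ALLOC][30-48 ALLOC][49-57 FREE]
Free blocks: [18 9] total_free=27 largest=18 -> 100*(27-18)/27 = 900/27 ≈ 33.333 -> rounds to 33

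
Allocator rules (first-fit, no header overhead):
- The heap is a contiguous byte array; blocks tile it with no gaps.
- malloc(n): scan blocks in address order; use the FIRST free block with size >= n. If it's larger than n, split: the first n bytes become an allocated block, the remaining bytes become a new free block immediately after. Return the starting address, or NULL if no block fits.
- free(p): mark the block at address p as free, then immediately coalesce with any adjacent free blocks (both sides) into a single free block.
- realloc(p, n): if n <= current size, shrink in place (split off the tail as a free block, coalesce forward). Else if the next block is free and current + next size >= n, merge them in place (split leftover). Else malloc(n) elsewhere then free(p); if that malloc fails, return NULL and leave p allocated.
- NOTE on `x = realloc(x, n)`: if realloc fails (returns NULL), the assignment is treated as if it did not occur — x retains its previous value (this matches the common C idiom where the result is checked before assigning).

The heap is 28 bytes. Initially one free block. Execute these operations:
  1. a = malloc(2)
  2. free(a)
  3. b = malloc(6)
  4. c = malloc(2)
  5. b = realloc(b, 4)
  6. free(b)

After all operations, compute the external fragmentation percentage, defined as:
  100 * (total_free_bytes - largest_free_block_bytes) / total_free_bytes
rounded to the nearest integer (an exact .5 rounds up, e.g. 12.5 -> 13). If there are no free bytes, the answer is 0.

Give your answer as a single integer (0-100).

Op 1: a = malloc(2) -> a = 0; heap: [0-1 ALLOC][2-27 FREE]
Op 2: free(a) -> (freed a); heap: [0-27 FREE]
Op 3: b = malloc(6) -> b = 0; heap: [0-5 ALLOC][6-27 FREE]
Op 4: c = malloc(2) -> c = 6; heap: [0-5 ALLOC][6-7 ALLOC][8-27 FREE]
Op 5: b = realloc(b, 4) -> b = 0; heap: [0-3 ALLOC][4-5 FREE][6-7 ALLOC][8-27 FREE]
Op 6: free(b) -> (freed b); heap: [0-5 FREE][6-7 ALLOC][8-27 FREE]
Free blocks: [6 20] total_free=26 largest=20 -> 100*(26-20)/26 = 600/26 ≈ 23.077 -> rounds to 23

Answer: 23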